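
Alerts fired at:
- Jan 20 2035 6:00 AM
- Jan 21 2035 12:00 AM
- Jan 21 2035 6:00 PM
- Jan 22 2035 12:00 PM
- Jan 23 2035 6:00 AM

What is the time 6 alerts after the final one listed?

Spacing: 18, 18, 18, 18 h — constant 18 h.
Jan 23 2035 6:00 AM + 18 h = Jan 24 2035 12:00 AM.
Jan 24 2035 12:00 AM + 18 h = Jan 24 2035 6:00 PM.
Jan 24 2035 6:00 PM + 18 h = Jan 25 2035 12:00 PM.
Jan 25 2035 12:00 PM + 18 h = Jan 26 2035 6:00 AM.
Jan 26 2035 6:00 AM + 18 h = Jan 27 2035 12:00 AM.
Jan 27 2035 12:00 AM + 18 h = Jan 27 2035 6:00 PM.

Jan 27 2035 6:00 PM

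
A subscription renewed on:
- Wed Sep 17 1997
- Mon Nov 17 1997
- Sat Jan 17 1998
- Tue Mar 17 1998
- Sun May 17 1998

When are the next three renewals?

Fri Jul 17 1998, Thu Sep 17 1998, Tue Nov 17 1998

The day-of-month is always 17 (61, 61, 59, 61 days between events).
So this recurs on the 17th of every 2 months.
Next: July 1998 → Fri Jul 17 1998.
Next: September 1998 → Thu Sep 17 1998.
Next: November 1998 → Tue Nov 17 1998.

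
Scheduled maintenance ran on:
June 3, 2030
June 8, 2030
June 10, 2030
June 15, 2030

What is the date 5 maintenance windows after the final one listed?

Gaps: 5, 2, 5 days — not constant, but cyclic with period 2.
The events fall on every Monday and Saturday.
Next Monday: June 17, 2030.
The following Saturday is June 22, 2030.
The following Monday is June 24, 2030.
The following Saturday is June 29, 2030.
The following Monday is July 1, 2030.

July 1, 2030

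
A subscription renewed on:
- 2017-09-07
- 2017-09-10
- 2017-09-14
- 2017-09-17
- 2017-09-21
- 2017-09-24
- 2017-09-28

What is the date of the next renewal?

2017-10-01

Gaps: 3, 4, 3, 4, 3, 4 days — not constant, but cyclic with period 2.
The events fall on every Thursday and Sunday.
Next Sunday: 2017-10-01.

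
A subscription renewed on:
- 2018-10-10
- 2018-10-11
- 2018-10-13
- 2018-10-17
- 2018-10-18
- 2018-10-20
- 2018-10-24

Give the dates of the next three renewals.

Every event lands on a Wednesday or Thursday or Saturday (gaps cycle 1, 2, 4, 1, 2, 4).
So the schedule is: every Wednesday, Thursday and Saturday.
The following Thursday is 2018-10-25.
The following Saturday is 2018-10-27.
Next Wednesday: 2018-10-31.

2018-10-25, 2018-10-27, 2018-10-31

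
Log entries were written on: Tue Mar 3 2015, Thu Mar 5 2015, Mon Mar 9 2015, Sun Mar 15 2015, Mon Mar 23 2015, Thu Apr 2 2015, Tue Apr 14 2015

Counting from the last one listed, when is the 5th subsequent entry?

Mon Jul 13 2015

Gaps: 2, 4, 6, 8, 10, 12 days — each gap is 2 larger than the previous one.
Next gap: 14 days. Tue Apr 14 2015 + 14 days = Tue Apr 28 2015.
Next gap: 16 days. Tue Apr 28 2015 + 16 days = Thu May 14 2015.
Next gap: 18 days. Thu May 14 2015 + 18 days = Mon Jun 1 2015.
Next gap: 20 days. Mon Jun 1 2015 + 20 days = Sun Jun 21 2015.
Next gap: 22 days. Sun Jun 21 2015 + 22 days = Mon Jul 13 2015.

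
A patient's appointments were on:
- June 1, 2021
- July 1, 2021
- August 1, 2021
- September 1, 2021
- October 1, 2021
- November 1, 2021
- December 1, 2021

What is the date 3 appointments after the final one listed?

The day-of-month is always 1 (30, 31, 31, 30, 31, 30 days between events).
So this recurs on the 1st of each month.
Next: January 2022 → January 1, 2022.
Next: February 2022 → February 1, 2022.
Next: March 2022 → March 1, 2022.

March 1, 2022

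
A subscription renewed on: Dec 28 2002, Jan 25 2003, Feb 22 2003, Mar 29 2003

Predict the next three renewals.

These are Saturdays with 28, 28, 35-day gaps.
Each is the final Saturday of its month — Mar 29 2003 is past the 28th, so '4th Saturday' doesn't fit.
Last Saturday of April 2003: Apr 26 2003.
Last Saturday of May 2003: May 31 2003.
Last Saturday of June 2003: Jun 28 2003.

Apr 26 2003, May 31 2003, Jun 28 2003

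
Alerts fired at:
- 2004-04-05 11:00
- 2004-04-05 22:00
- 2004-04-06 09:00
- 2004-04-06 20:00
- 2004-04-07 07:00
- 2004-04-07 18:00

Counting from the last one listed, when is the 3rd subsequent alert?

Gaps: 11, 11, 11, 11, 11 hours — each event is 11 hours after the previous one.
2004-04-07 18:00 + 11 h = 2004-04-08 05:00.
2004-04-08 05:00 + 11 h = 2004-04-08 16:00.
2004-04-08 16:00 + 11 h = 2004-04-09 03:00.

2004-04-09 03:00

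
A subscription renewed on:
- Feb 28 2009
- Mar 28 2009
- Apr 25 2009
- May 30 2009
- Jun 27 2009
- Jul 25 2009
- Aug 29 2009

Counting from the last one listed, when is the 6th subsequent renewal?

These are Saturdays with 28, 28, 35, 28, 28, 35-day gaps.
Each is the final Saturday of its month — May 30 2009 is past the 28th, so '4th Saturday' doesn't fit.
Last Saturday of September 2009: Sep 26 2009.
Last Saturday of October 2009: Oct 31 2009.
Last Saturday of November 2009: Nov 28 2009.
December 2009 ends with Saturday Dec 26 2009.
Last Saturday of January 2010: Jan 30 2010.
February 2010 ends with Saturday Feb 27 2010.

Feb 27 2010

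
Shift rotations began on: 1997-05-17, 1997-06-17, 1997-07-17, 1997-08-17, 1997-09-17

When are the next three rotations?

1997-10-17, 1997-11-17, 1997-12-17

Gaps: 31, 30, 31, 31 days — not constant. Every event is on the 17th of the month.
Pattern: the 17th of each month.
Next: October 1997 → 1997-10-17.
Next: November 1997 → 1997-11-17.
December 1997: 1997-12-17.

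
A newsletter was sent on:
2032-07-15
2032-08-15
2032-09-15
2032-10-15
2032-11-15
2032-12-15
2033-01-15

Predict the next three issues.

2033-02-15, 2033-03-15, 2033-04-15

The day-of-month is always 15 (31, 31, 30, 31, 30, 31 days between events).
So this recurs on the 15th of each month.
February 2033: 2033-02-15.
Next: March 2033 → 2033-03-15.
Next: April 2033 → 2033-04-15.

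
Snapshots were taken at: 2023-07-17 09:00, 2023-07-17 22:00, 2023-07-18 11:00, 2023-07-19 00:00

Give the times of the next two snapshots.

Gaps: 13, 13, 13 hours — each event is 13 hours after the previous one.
2023-07-19 00:00 + 13 h = 2023-07-19 13:00.
2023-07-19 13:00 + 13 h = 2023-07-20 02:00.

2023-07-19 13:00, 2023-07-20 02:00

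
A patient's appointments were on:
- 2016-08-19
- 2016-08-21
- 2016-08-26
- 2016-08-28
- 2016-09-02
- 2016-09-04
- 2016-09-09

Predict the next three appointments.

2016-09-11, 2016-09-16, 2016-09-18

The gap pattern 2, 5, 2, 5, 2, 5 repeats every 2 events.
These are the Fridays and Sundays of each week.
The following Sunday is 2016-09-11.
Next Friday: 2016-09-16.
The following Sunday is 2016-09-18.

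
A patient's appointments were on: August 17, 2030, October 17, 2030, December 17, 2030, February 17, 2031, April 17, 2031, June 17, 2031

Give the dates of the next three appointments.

The day-of-month is always 17 (61, 61, 62, 59, 61 days between events).
So this recurs on the 17th of every 2 months.
August 2031: August 17, 2031.
October 2031: October 17, 2031.
December 2031: December 17, 2031.

August 17, 2031; October 17, 2031; December 17, 2031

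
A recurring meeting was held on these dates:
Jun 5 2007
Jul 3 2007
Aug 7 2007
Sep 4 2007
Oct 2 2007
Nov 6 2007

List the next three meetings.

Dec 4 2007, Jan 1 2008, Feb 5 2008

These are Tuesdays at 28- or 35-day spacing (28, 35, 28, 28, 35).
The pattern: 1st Tuesday of the month.
December 2007 — 1st Tuesday is Dec 4 2007.
January 2008 — 1st Tuesday is Jan 1 2008.
1st Tuesday of February 2008: Feb 5 2008.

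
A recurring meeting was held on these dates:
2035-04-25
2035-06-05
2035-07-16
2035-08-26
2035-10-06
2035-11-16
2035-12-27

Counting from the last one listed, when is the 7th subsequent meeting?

Every event comes 41 days after the last (41, 41, 41, 41, 41, 41).
2035-12-27 + 41 days = 2036-02-06.
2036-02-06 + 41 days = 2036-03-18.
2036-03-18 + 41 days = 2036-04-28.
2036-04-28 + 41 days = 2036-06-08.
2036-06-08 + 41 days = 2036-07-19.
2036-07-19 + 41 days = 2036-08-29.
2036-08-29 + 41 days = 2036-10-09.

2036-10-09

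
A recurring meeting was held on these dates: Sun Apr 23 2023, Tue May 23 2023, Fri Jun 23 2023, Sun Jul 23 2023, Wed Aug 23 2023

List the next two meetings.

Sat Sep 23 2023, Mon Oct 23 2023

The day-of-month is always 23 (30, 31, 30, 31 days between events).
So this recurs on the 23rd of each month.
September 2023: Sat Sep 23 2023.
Next: October 2023 → Mon Oct 23 2023.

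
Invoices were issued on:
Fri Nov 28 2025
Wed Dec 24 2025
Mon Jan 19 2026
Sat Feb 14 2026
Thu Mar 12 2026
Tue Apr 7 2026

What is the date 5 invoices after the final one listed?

Sat Aug 15 2026

Every event comes 26 days after the last (26, 26, 26, 26, 26).
Tue Apr 7 2026 + 26 days = Sun May 3 2026.
Sun May 3 2026 + 26 days = Fri May 29 2026.
Fri May 29 2026 + 26 days = Wed Jun 24 2026.
Wed Jun 24 2026 + 26 days = Mon Jul 20 2026.
Mon Jul 20 2026 + 26 days = Sat Aug 15 2026.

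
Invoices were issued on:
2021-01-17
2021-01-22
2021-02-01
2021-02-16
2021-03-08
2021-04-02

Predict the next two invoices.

2021-05-02, 2021-06-06

Intervals are 5, 10, 15, 20, 25 days — an arithmetic progression with common difference 5.
Next gap: 30 days. 2021-04-02 + 30 days = 2021-05-02.
Next gap: 35 days. 2021-05-02 + 35 days = 2021-06-06.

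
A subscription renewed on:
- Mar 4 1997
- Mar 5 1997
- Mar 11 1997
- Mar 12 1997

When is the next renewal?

Gaps: 1, 6, 1 days — not constant, but cyclic with period 2.
The events fall on every Tuesday and Wednesday.
Next Tuesday: Mar 18 1997.

Mar 18 1997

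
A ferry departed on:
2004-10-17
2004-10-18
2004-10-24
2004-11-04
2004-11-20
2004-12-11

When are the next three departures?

2005-01-06, 2005-02-06, 2005-03-14

Gaps: 1, 6, 11, 16, 21 days — each gap is 5 larger than the previous one.
Next gap: 26 days. 2004-12-11 + 26 days = 2005-01-06.
Next gap: 31 days. 2005-01-06 + 31 days = 2005-02-06.
Next gap: 36 days. 2005-02-06 + 36 days = 2005-03-14.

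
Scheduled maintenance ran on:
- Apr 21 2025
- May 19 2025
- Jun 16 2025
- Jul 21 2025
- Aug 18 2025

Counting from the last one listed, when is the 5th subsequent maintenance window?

Jan 19 2026

These are Mondays at 28- or 35-day spacing (28, 28, 35, 28).
The pattern: 3rd Monday of the month.
3rd Monday of September 2025: Sep 15 2025.
October 2025 — 3rd Monday is Oct 20 2025.
November 2025 — 3rd Monday is Nov 17 2025.
3rd Monday of December 2025: Dec 15 2025.
January 2026 — 3rd Monday is Jan 19 2026.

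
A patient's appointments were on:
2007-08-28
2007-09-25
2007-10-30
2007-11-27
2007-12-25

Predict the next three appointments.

These are Tuesdays with 28, 35, 28, 28-day gaps.
Each is the final Tuesday of its month — 2007-10-30 is past the 28th, so '4th Tuesday' doesn't fit.
Last Tuesday of January 2008: 2008-01-29.
Last Tuesday of February 2008: 2008-02-26.
Last Tuesday of March 2008: 2008-03-25.

2008-01-29, 2008-02-26, 2008-03-25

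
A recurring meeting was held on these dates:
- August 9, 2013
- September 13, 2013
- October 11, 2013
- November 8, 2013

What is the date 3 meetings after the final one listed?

February 14, 2014

These are Fridays at 28- or 35-day spacing (35, 28, 28).
The pattern: 2nd Friday of the month.
December 2013 — 2nd Friday is December 13, 2013.
2nd Friday of January 2014: January 10, 2014.
2nd Friday of February 2014: February 14, 2014.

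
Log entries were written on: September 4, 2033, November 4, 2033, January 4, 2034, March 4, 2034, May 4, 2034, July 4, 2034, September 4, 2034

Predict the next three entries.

The day-of-month is always 4 (61, 61, 59, 61, 61, 62 days between events).
So this recurs on the 4th of every 2 months.
Next: November 2034 → November 4, 2034.
January 2035: January 4, 2035.
Next: March 2035 → March 4, 2035.

November 4, 2034; January 4, 2035; March 4, 2035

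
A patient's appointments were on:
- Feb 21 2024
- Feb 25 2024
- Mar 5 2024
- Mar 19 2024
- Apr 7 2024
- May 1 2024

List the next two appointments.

The spacing grows by 5 each time: 4, 9, 14, 19, 24 days.
Next gap: 29 days. May 1 2024 + 29 days = May 30 2024.
Next gap: 34 days. May 30 2024 + 34 days = Jul 3 2024.

May 30 2024, Jul 3 2024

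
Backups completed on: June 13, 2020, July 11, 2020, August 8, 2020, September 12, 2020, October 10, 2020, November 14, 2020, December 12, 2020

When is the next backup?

January 9, 2021

All dates are Saturdays, 28, 28, 35, 28, 35, 28 days apart.
Specifically, the 2nd Saturday of each month.
January 2021 — 2nd Saturday is January 9, 2021.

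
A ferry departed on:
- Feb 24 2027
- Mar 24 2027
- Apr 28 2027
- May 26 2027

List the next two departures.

Jun 23 2027, Jul 28 2027

All dates are Wednesdays, 28, 35, 28 days apart.
Specifically, the 4th Wednesday of each month.
4th Wednesday of June 2027: Jun 23 2027.
4th Wednesday of July 2027: Jul 28 2027.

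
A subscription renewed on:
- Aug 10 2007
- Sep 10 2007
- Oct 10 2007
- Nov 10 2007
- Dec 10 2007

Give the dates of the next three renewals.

Each date is the 10th; the gaps (31, 30, 31, 30) track the month lengths.
The rule is the 10th of each month.
January 2008: Jan 10 2008.
Next: February 2008 → Feb 10 2008.
March 2008: Mar 10 2008.

Jan 10 2008, Feb 10 2008, Mar 10 2008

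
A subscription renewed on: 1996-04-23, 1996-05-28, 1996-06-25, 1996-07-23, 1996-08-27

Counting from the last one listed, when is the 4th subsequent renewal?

1996-12-24

All dates are Tuesdays, 35, 28, 28, 35 days apart.
Specifically, the 4th Tuesday of each month.
4th Tuesday of September 1996: 1996-09-24.
October 1996 — 4th Tuesday is 1996-10-22.
November 1996 — 4th Tuesday is 1996-11-26.
December 1996 — 4th Tuesday is 1996-12-24.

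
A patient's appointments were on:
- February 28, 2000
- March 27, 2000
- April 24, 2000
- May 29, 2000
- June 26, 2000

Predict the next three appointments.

July 31, 2000; August 28, 2000; September 25, 2000

Every date is a Monday; gaps 28, 28, 35, 28 days.
Each is the last Monday of its month (at least one falls on the 29th or later, ruling out '4th Monday').
July 2000 ends with Monday July 31, 2000.
August 2000 ends with Monday August 28, 2000.
September 2000 ends with Monday September 25, 2000.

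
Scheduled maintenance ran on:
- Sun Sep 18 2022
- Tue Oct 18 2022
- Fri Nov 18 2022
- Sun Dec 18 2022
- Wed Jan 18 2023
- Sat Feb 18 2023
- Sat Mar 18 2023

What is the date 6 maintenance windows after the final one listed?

The day-of-month is always 18 (30, 31, 30, 31, 31, 28 days between events).
So this recurs on the 18th of each month.
April 2023: Tue Apr 18 2023.
May 2023: Thu May 18 2023.
June 2023: Sun Jun 18 2023.
July 2023: Tue Jul 18 2023.
August 2023: Fri Aug 18 2023.
Next: September 2023 → Mon Sep 18 2023.

Mon Sep 18 2023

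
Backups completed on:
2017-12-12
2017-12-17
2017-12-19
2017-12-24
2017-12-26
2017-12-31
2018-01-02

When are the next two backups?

The gap pattern 5, 2, 5, 2, 5, 2 repeats every 2 events.
These are the Tuesdays and Sundays of each week.
Next Sunday: 2018-01-07.
Next Tuesday: 2018-01-09.

2018-01-07, 2018-01-09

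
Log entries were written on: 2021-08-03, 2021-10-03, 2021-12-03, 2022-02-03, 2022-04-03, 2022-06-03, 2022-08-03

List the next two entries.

Gaps: 61, 61, 62, 59, 61, 61 days — not constant. Every event is on the 3rd of the month.
Pattern: the 3rd of every 2 months.
Next: October 2022 → 2022-10-03.
December 2022: 2022-12-03.

2022-10-03, 2022-12-03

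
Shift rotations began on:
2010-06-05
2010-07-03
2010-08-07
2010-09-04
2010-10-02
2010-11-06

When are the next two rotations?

These are Saturdays at 28- or 35-day spacing (28, 35, 28, 28, 35).
The pattern: 1st Saturday of the month.
1st Saturday of December 2010: 2010-12-04.
January 2011 — 1st Saturday is 2011-01-01.

2010-12-04, 2011-01-01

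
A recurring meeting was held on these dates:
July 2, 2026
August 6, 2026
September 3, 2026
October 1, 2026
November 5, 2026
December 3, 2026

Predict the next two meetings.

All dates are Thursdays, 35, 28, 28, 35, 28 days apart.
Specifically, the 1st Thursday of each month.
January 2027 — 1st Thursday is January 7, 2027.
1st Thursday of February 2027: February 4, 2027.

January 7, 2027; February 4, 2027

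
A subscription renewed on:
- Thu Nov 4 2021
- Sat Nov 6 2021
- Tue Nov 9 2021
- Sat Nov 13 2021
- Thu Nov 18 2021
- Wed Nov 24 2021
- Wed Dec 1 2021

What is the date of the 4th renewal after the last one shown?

The spacing grows by 1 each time: 2, 3, 4, 5, 6, 7 days.
Next gap: 8 days. Wed Dec 1 2021 + 8 days = Thu Dec 9 2021.
Next gap: 9 days. Thu Dec 9 2021 + 9 days = Sat Dec 18 2021.
Next gap: 10 days. Sat Dec 18 2021 + 10 days = Tue Dec 28 2021.
Next gap: 11 days. Tue Dec 28 2021 + 11 days = Sat Jan 8 2022.

Sat Jan 8 2022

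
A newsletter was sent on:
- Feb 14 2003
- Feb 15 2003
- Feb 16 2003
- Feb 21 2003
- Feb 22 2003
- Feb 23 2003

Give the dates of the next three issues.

Feb 28 2003, Mar 1 2003, Mar 2 2003

Gaps: 1, 1, 5, 1, 1 days — not constant, but cyclic with period 3.
The events fall on every Friday, Saturday and Sunday.
Next Friday: Feb 28 2003.
Next Saturday: Mar 1 2003.
Next Sunday: Mar 2 2003.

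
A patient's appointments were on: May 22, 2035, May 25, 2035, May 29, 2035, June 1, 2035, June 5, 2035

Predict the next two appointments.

The gap pattern 3, 4, 3, 4 repeats every 2 events.
These are the Tuesdays and Fridays of each week.
The following Friday is June 8, 2035.
Next Tuesday: June 12, 2035.

June 8, 2035; June 12, 2035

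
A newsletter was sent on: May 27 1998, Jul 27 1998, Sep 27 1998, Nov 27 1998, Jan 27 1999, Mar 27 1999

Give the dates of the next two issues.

May 27 1999, Jul 27 1999

Each date is the 27th; the gaps (61, 62, 61, 61, 59) track the month lengths.
The rule is the 27th of every 2 months.
Next: May 1999 → May 27 1999.
Next: July 1999 → Jul 27 1999.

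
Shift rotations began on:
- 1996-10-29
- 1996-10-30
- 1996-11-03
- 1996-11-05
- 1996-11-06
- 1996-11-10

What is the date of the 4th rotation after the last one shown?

Gaps: 1, 4, 2, 1, 4 days — not constant, but cyclic with period 3.
The events fall on every Tuesday, Wednesday and Sunday.
The following Tuesday is 1996-11-12.
The following Wednesday is 1996-11-13.
Next Sunday: 1996-11-17.
Next Tuesday: 1996-11-19.

1996-11-19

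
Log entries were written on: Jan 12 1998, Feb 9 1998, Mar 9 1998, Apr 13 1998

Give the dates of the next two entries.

May 11 1998, Jun 8 1998

All dates are Mondays, 28, 28, 35 days apart.
Specifically, the 2nd Monday of each month.
2nd Monday of May 1998: May 11 1998.
2nd Monday of June 1998: Jun 8 1998.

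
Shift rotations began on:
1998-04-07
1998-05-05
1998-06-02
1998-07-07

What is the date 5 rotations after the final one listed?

These are Tuesdays at 28- or 35-day spacing (28, 28, 35).
The pattern: 1st Tuesday of the month.
1st Tuesday of August 1998: 1998-08-04.
1st Tuesday of September 1998: 1998-09-01.
October 1998 — 1st Tuesday is 1998-10-06.
1st Tuesday of November 1998: 1998-11-03.
1st Tuesday of December 1998: 1998-12-01.

1998-12-01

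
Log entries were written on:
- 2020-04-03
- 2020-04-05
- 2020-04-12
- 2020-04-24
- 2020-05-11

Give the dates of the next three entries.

2020-06-02, 2020-06-29, 2020-07-31

Gaps: 2, 7, 12, 17 days — each gap is 5 larger than the previous one.
Next gap: 22 days. 2020-05-11 + 22 days = 2020-06-02.
Next gap: 27 days. 2020-06-02 + 27 days = 2020-06-29.
Next gap: 32 days. 2020-06-29 + 32 days = 2020-07-31.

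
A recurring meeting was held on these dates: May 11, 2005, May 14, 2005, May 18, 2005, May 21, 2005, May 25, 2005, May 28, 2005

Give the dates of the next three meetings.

June 1, 2005; June 4, 2005; June 8, 2005

Gaps: 3, 4, 3, 4, 3 days — not constant, but cyclic with period 2.
The events fall on every Wednesday and Saturday.
Next Wednesday: June 1, 2005.
Next Saturday: June 4, 2005.
The following Wednesday is June 8, 2005.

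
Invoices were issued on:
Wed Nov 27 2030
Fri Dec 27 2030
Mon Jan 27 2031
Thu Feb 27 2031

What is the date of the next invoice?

Gaps: 30, 31, 31 days — not constant. Every event is on the 27th of the month.
Pattern: the 27th of each month.
March 2031: Thu Mar 27 2031.

Thu Mar 27 2031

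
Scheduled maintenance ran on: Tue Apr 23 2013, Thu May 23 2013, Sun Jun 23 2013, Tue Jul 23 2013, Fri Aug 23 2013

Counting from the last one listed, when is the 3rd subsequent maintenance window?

Sat Nov 23 2013

Each date is the 23rd; the gaps (30, 31, 30, 31) track the month lengths.
The rule is the 23rd of each month.
Next: September 2013 → Mon Sep 23 2013.
Next: October 2013 → Wed Oct 23 2013.
Next: November 2013 → Sat Nov 23 2013.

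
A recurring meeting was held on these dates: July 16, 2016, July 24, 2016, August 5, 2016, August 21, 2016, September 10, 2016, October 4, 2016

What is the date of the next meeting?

November 1, 2016

Gaps: 8, 12, 16, 20, 24 days — each gap is 4 larger than the previous one.
Next gap: 28 days. October 4, 2016 + 28 days = November 1, 2016.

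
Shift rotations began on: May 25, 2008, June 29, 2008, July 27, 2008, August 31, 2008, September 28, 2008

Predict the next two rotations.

October 26, 2008; November 30, 2008

These are Sundays with 35, 28, 35, 28-day gaps.
Each is the final Sunday of its month — June 29, 2008 is past the 28th, so '4th Sunday' doesn't fit.
October 2008 ends with Sunday October 26, 2008.
Last Sunday of November 2008: November 30, 2008.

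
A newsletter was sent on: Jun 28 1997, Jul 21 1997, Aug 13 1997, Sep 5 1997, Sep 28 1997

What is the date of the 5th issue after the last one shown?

Every event comes 23 days after the last (23, 23, 23, 23).
Sep 28 1997 + 23 days = Oct 21 1997.
Oct 21 1997 + 23 days = Nov 13 1997.
Nov 13 1997 + 23 days = Dec 6 1997.
Dec 6 1997 + 23 days = Dec 29 1997.
Dec 29 1997 + 23 days = Jan 21 1998.

Jan 21 1998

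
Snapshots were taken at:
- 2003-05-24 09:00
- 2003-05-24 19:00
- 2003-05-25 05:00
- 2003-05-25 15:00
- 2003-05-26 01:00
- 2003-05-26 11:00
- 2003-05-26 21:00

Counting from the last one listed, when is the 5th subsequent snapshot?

The interval is a steady 10 hours (10, 10, 10, 10, 10, 10).
2003-05-26 21:00 + 10 h = 2003-05-27 07:00.
2003-05-27 07:00 + 10 h = 2003-05-27 17:00.
2003-05-27 17:00 + 10 h = 2003-05-28 03:00.
2003-05-28 03:00 + 10 h = 2003-05-28 13:00.
2003-05-28 13:00 + 10 h = 2003-05-28 23:00.

2003-05-28 23:00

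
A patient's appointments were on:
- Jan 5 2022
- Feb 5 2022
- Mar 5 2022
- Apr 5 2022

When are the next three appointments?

May 5 2022, Jun 5 2022, Jul 5 2022

Gaps: 31, 28, 31 days — not constant. Every event is on the 5th of the month.
Pattern: the 5th of each month.
May 2022: May 5 2022.
June 2022: Jun 5 2022.
July 2022: Jul 5 2022.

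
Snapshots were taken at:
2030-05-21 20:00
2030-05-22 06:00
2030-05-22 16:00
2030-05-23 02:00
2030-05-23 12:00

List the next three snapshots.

2030-05-23 22:00, 2030-05-24 08:00, 2030-05-24 18:00

Gaps: 10, 10, 10, 10 hours — each event is 10 hours after the previous one.
2030-05-23 12:00 + 10 h = 2030-05-23 22:00.
2030-05-23 22:00 + 10 h = 2030-05-24 08:00.
2030-05-24 08:00 + 10 h = 2030-05-24 18:00.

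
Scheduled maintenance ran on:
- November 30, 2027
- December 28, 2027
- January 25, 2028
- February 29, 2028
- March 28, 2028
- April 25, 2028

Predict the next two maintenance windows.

Every date is a Tuesday; gaps 28, 28, 35, 28, 28 days.
Each is the last Tuesday of its month (at least one falls on the 29th or later, ruling out '4th Tuesday').
May 2028 ends with Tuesday May 30, 2028.
Last Tuesday of June 2028: June 27, 2028.

May 30, 2028; June 27, 2028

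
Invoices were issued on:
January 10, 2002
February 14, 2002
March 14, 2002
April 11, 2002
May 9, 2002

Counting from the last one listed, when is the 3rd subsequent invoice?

August 8, 2002

All dates are Thursdays, 35, 28, 28, 28 days apart.
Specifically, the 2nd Thursday of each month.
2nd Thursday of June 2002: June 13, 2002.
2nd Thursday of July 2002: July 11, 2002.
2nd Thursday of August 2002: August 8, 2002.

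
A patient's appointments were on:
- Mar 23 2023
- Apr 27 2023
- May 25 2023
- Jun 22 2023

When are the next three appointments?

Jul 27 2023, Aug 24 2023, Sep 28 2023

All dates are Thursdays, 35, 28, 28 days apart.
Specifically, the 4th Thursday of each month.
4th Thursday of July 2023: Jul 27 2023.
August 2023 — 4th Thursday is Aug 24 2023.
4th Thursday of September 2023: Sep 28 2023.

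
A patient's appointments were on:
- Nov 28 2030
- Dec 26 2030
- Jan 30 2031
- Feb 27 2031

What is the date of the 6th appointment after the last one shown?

Aug 28 2031

All Thursdays; the gaps (28, 35, 28) vary with month length.
This is the last Thursday of each month.
March 2031 ends with Thursday Mar 27 2031.
April 2031 ends with Thursday Apr 24 2031.
Last Thursday of May 2031: May 29 2031.
Last Thursday of June 2031: Jun 26 2031.
Last Thursday of July 2031: Jul 31 2031.
Last Thursday of August 2031: Aug 28 2031.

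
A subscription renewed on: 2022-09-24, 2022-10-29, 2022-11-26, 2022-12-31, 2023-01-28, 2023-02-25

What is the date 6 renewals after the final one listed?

These are Saturdays with 35, 28, 35, 28, 28-day gaps.
Each is the final Saturday of its month — 2022-10-29 is past the 28th, so '4th Saturday' doesn't fit.
Last Saturday of March 2023: 2023-03-25.
April 2023 ends with Saturday 2023-04-29.
May 2023 ends with Saturday 2023-05-27.
June 2023 ends with Saturday 2023-06-24.
Last Saturday of July 2023: 2023-07-29.
August 2023 ends with Saturday 2023-08-26.

2023-08-26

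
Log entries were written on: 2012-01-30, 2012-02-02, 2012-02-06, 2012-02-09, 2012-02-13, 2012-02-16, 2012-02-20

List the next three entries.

2012-02-23, 2012-02-27, 2012-03-01

The gap pattern 3, 4, 3, 4, 3, 4 repeats every 2 events.
These are the Mondays and Thursdays of each week.
Next Thursday: 2012-02-23.
The following Monday is 2012-02-27.
Next Thursday: 2012-03-01.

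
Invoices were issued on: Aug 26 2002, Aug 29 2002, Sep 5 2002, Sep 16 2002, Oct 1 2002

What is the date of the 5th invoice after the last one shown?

Intervals are 3, 7, 11, 15 days — an arithmetic progression with common difference 4.
Next gap: 19 days. Oct 1 2002 + 19 days = Oct 20 2002.
Next gap: 23 days. Oct 20 2002 + 23 days = Nov 12 2002.
Next gap: 27 days. Nov 12 2002 + 27 days = Dec 9 2002.
Next gap: 31 days. Dec 9 2002 + 31 days = Jan 9 2003.
Next gap: 35 days. Jan 9 2003 + 35 days = Feb 13 2003.

Feb 13 2003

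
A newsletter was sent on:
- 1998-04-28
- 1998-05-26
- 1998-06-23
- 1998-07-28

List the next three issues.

All dates are Tuesdays, 28, 28, 35 days apart.
Specifically, the 4th Tuesday of each month.
4th Tuesday of August 1998: 1998-08-25.
4th Tuesday of September 1998: 1998-09-22.
4th Tuesday of October 1998: 1998-10-27.

1998-08-25, 1998-09-22, 1998-10-27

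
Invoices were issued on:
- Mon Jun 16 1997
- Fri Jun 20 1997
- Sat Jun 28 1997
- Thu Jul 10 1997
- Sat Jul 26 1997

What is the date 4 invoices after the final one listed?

Intervals are 4, 8, 12, 16 days — an arithmetic progression with common difference 4.
Next gap: 20 days. Sat Jul 26 1997 + 20 days = Fri Aug 15 1997.
Next gap: 24 days. Fri Aug 15 1997 + 24 days = Mon Sep 8 1997.
Next gap: 28 days. Mon Sep 8 1997 + 28 days = Mon Oct 6 1997.
Next gap: 32 days. Mon Oct 6 1997 + 32 days = Fri Nov 7 1997.

Fri Nov 7 1997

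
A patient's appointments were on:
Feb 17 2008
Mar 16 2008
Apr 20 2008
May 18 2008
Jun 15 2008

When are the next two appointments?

Jul 20 2008, Aug 17 2008

These are Sundays at 28- or 35-day spacing (28, 35, 28, 28).
The pattern: 3rd Sunday of the month.
July 2008 — 3rd Sunday is Jul 20 2008.
August 2008 — 3rd Sunday is Aug 17 2008.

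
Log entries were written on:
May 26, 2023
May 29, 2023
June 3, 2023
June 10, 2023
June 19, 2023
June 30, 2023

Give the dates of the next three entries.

Intervals are 3, 5, 7, 9, 11 days — an arithmetic progression with common difference 2.
Next gap: 13 days. June 30, 2023 + 13 days = July 13, 2023.
Next gap: 15 days. July 13, 2023 + 15 days = July 28, 2023.
Next gap: 17 days. July 28, 2023 + 17 days = August 14, 2023.

July 13, 2023; July 28, 2023; August 14, 2023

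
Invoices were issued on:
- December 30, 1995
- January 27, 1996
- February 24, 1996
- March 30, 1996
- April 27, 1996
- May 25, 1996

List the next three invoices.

June 29, 1996; July 27, 1996; August 31, 1996

These are Saturdays with 28, 28, 35, 28, 28-day gaps.
Each is the final Saturday of its month — December 30, 1995 is past the 28th, so '4th Saturday' doesn't fit.
Last Saturday of June 1996: June 29, 1996.
July 1996 ends with Saturday July 27, 1996.
Last Saturday of August 1996: August 31, 1996.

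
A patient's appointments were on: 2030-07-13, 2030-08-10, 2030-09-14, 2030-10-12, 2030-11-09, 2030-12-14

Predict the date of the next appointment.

These are Saturdays at 28- or 35-day spacing (28, 35, 28, 28, 35).
The pattern: 2nd Saturday of the month.
2nd Saturday of January 2031: 2031-01-11.

2031-01-11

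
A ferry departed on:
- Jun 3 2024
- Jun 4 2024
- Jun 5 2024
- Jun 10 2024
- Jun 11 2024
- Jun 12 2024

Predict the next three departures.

Jun 17 2024, Jun 18 2024, Jun 19 2024

The gap pattern 1, 1, 5, 1, 1 repeats every 3 events.
These are the Mondays, Tuesdays and Wednesdays of each week.
Next Monday: Jun 17 2024.
The following Tuesday is Jun 18 2024.
Next Wednesday: Jun 19 2024.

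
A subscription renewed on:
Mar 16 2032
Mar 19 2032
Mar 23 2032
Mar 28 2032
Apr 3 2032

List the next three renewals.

The spacing grows by 1 each time: 3, 4, 5, 6 days.
Next gap: 7 days. Apr 3 2032 + 7 days = Apr 10 2032.
Next gap: 8 days. Apr 10 2032 + 8 days = Apr 18 2032.
Next gap: 9 days. Apr 18 2032 + 9 days = Apr 27 2032.

Apr 10 2032, Apr 18 2032, Apr 27 2032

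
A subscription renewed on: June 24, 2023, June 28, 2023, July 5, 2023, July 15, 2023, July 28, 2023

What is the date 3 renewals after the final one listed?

September 23, 2023

The spacing grows by 3 each time: 4, 7, 10, 13 days.
Next gap: 16 days. July 28, 2023 + 16 days = August 13, 2023.
Next gap: 19 days. August 13, 2023 + 19 days = September 1, 2023.
Next gap: 22 days. September 1, 2023 + 22 days = September 23, 2023.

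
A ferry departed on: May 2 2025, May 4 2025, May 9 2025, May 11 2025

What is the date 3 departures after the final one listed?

May 23 2025

Every event lands on a Friday or Sunday (gaps cycle 2, 5, 2).
So the schedule is: every Friday and Sunday.
Next Friday: May 16 2025.
Next Sunday: May 18 2025.
Next Friday: May 23 2025.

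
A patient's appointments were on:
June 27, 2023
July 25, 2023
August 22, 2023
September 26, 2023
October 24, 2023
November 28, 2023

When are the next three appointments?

Gaps: 28, 28, 35, 28, 35 days — a mix of 28 and 35. Every date is a Tuesday.
Each is the 4th Tuesday of its month.
December 2023 — 4th Tuesday is December 26, 2023.
January 2024 — 4th Tuesday is January 23, 2024.
4th Tuesday of February 2024: February 27, 2024.

December 26, 2023; January 23, 2024; February 27, 2024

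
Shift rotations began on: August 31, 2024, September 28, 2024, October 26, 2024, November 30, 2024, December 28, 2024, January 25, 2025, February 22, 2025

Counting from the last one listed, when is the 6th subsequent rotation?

Every date is a Saturday; gaps 28, 28, 35, 28, 28, 28 days.
Each is the last Saturday of its month (at least one falls on the 29th or later, ruling out '4th Saturday').
Last Saturday of March 2025: March 29, 2025.
April 2025 ends with Saturday April 26, 2025.
Last Saturday of May 2025: May 31, 2025.
June 2025 ends with Saturday June 28, 2025.
Last Saturday of July 2025: July 26, 2025.
August 2025 ends with Saturday August 30, 2025.

August 30, 2025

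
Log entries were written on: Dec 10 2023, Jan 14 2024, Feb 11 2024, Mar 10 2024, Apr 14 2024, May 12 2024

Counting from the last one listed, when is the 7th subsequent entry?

These are Sundays at 28- or 35-day spacing (35, 28, 28, 35, 28).
The pattern: 2nd Sunday of the month.
June 2024 — 2nd Sunday is Jun 9 2024.
July 2024 — 2nd Sunday is Jul 14 2024.
August 2024 — 2nd Sunday is Aug 11 2024.
September 2024 — 2nd Sunday is Sep 8 2024.
October 2024 — 2nd Sunday is Oct 13 2024.
2nd Sunday of November 2024: Nov 10 2024.
December 2024 — 2nd Sunday is Dec 8 2024.

Dec 8 2024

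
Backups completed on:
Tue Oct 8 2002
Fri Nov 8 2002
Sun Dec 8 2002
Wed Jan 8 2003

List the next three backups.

Sat Feb 8 2003, Sat Mar 8 2003, Tue Apr 8 2003

The day-of-month is always 8 (31, 30, 31 days between events).
So this recurs on the 8th of each month.
Next: February 2003 → Sat Feb 8 2003.
March 2003: Sat Mar 8 2003.
April 2003: Tue Apr 8 2003.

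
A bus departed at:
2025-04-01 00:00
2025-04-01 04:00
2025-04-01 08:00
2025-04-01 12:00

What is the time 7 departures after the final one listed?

Spacing: 4, 4, 4 h — constant 4 h.
2025-04-01 12:00 + 4 h = 2025-04-01 16:00.
2025-04-01 16:00 + 4 h = 2025-04-01 20:00.
2025-04-01 20:00 + 4 h = 2025-04-02 00:00.
2025-04-02 00:00 + 4 h = 2025-04-02 04:00.
2025-04-02 04:00 + 4 h = 2025-04-02 08:00.
2025-04-02 08:00 + 4 h = 2025-04-02 12:00.
2025-04-02 12:00 + 4 h = 2025-04-02 16:00.

2025-04-02 16:00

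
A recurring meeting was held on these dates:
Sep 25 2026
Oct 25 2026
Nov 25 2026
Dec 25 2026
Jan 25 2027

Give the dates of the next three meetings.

Feb 25 2027, Mar 25 2027, Apr 25 2027

The day-of-month is always 25 (30, 31, 30, 31 days between events).
So this recurs on the 25th of each month.
Next: February 2027 → Feb 25 2027.
March 2027: Mar 25 2027.
Next: April 2027 → Apr 25 2027.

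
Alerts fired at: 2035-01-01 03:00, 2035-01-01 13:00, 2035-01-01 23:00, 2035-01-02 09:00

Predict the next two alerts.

Gaps: 10, 10, 10 hours — each event is 10 hours after the previous one.
2035-01-02 09:00 + 10 h = 2035-01-02 19:00.
2035-01-02 19:00 + 10 h = 2035-01-03 05:00.

2035-01-02 19:00, 2035-01-03 05:00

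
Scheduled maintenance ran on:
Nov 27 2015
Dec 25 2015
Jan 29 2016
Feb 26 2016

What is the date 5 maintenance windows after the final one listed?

Jul 29 2016

These are Fridays with 28, 35, 28-day gaps.
Each is the final Friday of its month — Jan 29 2016 is past the 28th, so '4th Friday' doesn't fit.
March 2016 ends with Friday Mar 25 2016.
Last Friday of April 2016: Apr 29 2016.
Last Friday of May 2016: May 27 2016.
Last Friday of June 2016: Jun 24 2016.
July 2016 ends with Friday Jul 29 2016.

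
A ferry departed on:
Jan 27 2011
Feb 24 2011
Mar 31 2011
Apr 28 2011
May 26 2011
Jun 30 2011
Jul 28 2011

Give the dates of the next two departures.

Aug 25 2011, Sep 29 2011

All Thursdays; the gaps (28, 35, 28, 28, 35, 28) vary with month length.
This is the last Thursday of each month.
Last Thursday of August 2011: Aug 25 2011.
Last Thursday of September 2011: Sep 29 2011.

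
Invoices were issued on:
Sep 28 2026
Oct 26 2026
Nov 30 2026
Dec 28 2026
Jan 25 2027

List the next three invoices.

These are Mondays with 28, 35, 28, 28-day gaps.
Each is the final Monday of its month — Nov 30 2026 is past the 28th, so '4th Monday' doesn't fit.
Last Monday of February 2027: Feb 22 2027.
Last Monday of March 2027: Mar 29 2027.
April 2027 ends with Monday Apr 26 2027.

Feb 22 2027, Mar 29 2027, Apr 26 2027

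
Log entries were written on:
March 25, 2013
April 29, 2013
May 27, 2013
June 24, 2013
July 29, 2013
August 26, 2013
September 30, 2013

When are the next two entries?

October 28, 2013; November 25, 2013

These are Mondays with 35, 28, 28, 35, 28, 35-day gaps.
Each is the final Monday of its month — April 29, 2013 is past the 28th, so '4th Monday' doesn't fit.
October 2013 ends with Monday October 28, 2013.
Last Monday of November 2013: November 25, 2013.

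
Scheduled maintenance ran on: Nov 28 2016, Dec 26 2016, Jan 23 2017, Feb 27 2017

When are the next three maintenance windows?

All dates are Mondays, 28, 28, 35 days apart.
Specifically, the 4th Monday of each month.
March 2017 — 4th Monday is Mar 27 2017.
April 2017 — 4th Monday is Apr 24 2017.
4th Monday of May 2017: May 22 2017.

Mar 27 2017, Apr 24 2017, May 22 2017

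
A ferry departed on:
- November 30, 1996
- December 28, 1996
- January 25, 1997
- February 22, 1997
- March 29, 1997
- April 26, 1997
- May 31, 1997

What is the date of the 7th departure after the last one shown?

December 27, 1997

All Saturdays; the gaps (28, 28, 28, 35, 28, 35) vary with month length.
This is the last Saturday of each month.
Last Saturday of June 1997: June 28, 1997.
July 1997 ends with Saturday July 26, 1997.
Last Saturday of August 1997: August 30, 1997.
Last Saturday of September 1997: September 27, 1997.
October 1997 ends with Saturday October 25, 1997.
November 1997 ends with Saturday November 29, 1997.
Last Saturday of December 1997: December 27, 1997.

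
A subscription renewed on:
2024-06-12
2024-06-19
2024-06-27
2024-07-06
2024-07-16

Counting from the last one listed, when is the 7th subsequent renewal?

2024-10-22

The spacing grows by 1 each time: 7, 8, 9, 10 days.
Next gap: 11 days. 2024-07-16 + 11 days = 2024-07-27.
Next gap: 12 days. 2024-07-27 + 12 days = 2024-08-08.
Next gap: 13 days. 2024-08-08 + 13 days = 2024-08-21.
Next gap: 14 days. 2024-08-21 + 14 days = 2024-09-04.
Next gap: 15 days. 2024-09-04 + 15 days = 2024-09-19.
Next gap: 16 days. 2024-09-19 + 16 days = 2024-10-05.
Next gap: 17 days. 2024-10-05 + 17 days = 2024-10-22.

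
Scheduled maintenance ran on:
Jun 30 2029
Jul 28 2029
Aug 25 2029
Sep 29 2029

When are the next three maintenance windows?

Every date is a Saturday; gaps 28, 28, 35 days.
Each is the last Saturday of its month (at least one falls on the 29th or later, ruling out '4th Saturday').
Last Saturday of October 2029: Oct 27 2029.
November 2029 ends with Saturday Nov 24 2029.
December 2029 ends with Saturday Dec 29 2029.

Oct 27 2029, Nov 24 2029, Dec 29 2029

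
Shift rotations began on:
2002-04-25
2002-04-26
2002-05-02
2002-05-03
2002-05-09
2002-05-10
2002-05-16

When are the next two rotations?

2002-05-17, 2002-05-23

Gaps: 1, 6, 1, 6, 1, 6 days — not constant, but cyclic with period 2.
The events fall on every Thursday and Friday.
Next Friday: 2002-05-17.
The following Thursday is 2002-05-23.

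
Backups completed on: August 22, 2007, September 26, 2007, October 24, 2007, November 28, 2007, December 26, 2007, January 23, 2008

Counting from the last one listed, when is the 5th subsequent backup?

June 25, 2008

Gaps: 35, 28, 35, 28, 28 days — a mix of 28 and 35. Every date is a Wednesday.
Each is the 4th Wednesday of its month.
4th Wednesday of February 2008: February 27, 2008.
March 2008 — 4th Wednesday is March 26, 2008.
April 2008 — 4th Wednesday is April 23, 2008.
May 2008 — 4th Wednesday is May 28, 2008.
4th Wednesday of June 2008: June 25, 2008.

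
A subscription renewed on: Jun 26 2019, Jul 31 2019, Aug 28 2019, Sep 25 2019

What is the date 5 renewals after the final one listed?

Every date is a Wednesday; gaps 35, 28, 28 days.
Each is the last Wednesday of its month (at least one falls on the 29th or later, ruling out '4th Wednesday').
October 2019 ends with Wednesday Oct 30 2019.
November 2019 ends with Wednesday Nov 27 2019.
Last Wednesday of December 2019: Dec 25 2019.
Last Wednesday of January 2020: Jan 29 2020.
February 2020 ends with Wednesday Feb 26 2020.

Feb 26 2020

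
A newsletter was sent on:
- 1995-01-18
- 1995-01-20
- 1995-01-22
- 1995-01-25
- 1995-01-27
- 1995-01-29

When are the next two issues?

Gaps: 2, 2, 3, 2, 2 days — not constant, but cyclic with period 3.
The events fall on every Wednesday, Friday and Sunday.
Next Wednesday: 1995-02-01.
Next Friday: 1995-02-03.

1995-02-01, 1995-02-03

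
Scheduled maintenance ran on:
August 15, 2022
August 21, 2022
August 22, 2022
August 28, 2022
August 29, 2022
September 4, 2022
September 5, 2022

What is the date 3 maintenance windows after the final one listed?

September 18, 2022

Gaps: 6, 1, 6, 1, 6, 1 days — not constant, but cyclic with period 2.
The events fall on every Monday and Sunday.
The following Sunday is September 11, 2022.
The following Monday is September 12, 2022.
The following Sunday is September 18, 2022.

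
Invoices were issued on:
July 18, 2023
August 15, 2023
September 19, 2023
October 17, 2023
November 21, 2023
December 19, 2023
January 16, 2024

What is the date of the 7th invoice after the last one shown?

August 20, 2024

Gaps: 28, 35, 28, 35, 28, 28 days — a mix of 28 and 35. Every date is a Tuesday.
Each is the 3rd Tuesday of its month.
February 2024 — 3rd Tuesday is February 20, 2024.
March 2024 — 3rd Tuesday is March 19, 2024.
April 2024 — 3rd Tuesday is April 16, 2024.
May 2024 — 3rd Tuesday is May 21, 2024.
3rd Tuesday of June 2024: June 18, 2024.
July 2024 — 3rd Tuesday is July 16, 2024.
August 2024 — 3rd Tuesday is August 20, 2024.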